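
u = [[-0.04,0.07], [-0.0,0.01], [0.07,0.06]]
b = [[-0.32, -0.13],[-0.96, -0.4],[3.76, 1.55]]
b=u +[[-0.28, -0.20], [-0.96, -0.41], [3.69, 1.49]]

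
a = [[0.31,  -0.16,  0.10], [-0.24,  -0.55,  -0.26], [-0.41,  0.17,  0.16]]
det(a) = -0.063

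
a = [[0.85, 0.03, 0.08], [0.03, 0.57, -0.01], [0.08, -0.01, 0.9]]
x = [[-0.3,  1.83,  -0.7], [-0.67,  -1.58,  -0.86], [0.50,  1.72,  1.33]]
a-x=[[1.15, -1.8, 0.78], [0.70, 2.15, 0.85], [-0.42, -1.73, -0.43]]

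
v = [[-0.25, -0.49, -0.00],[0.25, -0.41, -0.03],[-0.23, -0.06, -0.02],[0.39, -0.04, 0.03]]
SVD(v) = [[-0.82,0.25,0.51], [-0.54,-0.58,-0.61], [-0.17,0.37,-0.31], [0.07,-0.68,0.53]] @ diag([0.6462662598883042, 0.5712402557419087, 0.0403049817007933]) @ [[0.21, 0.98, 0.03], [-0.98, 0.21, -0.02], [-0.03, -0.03, 1.0]]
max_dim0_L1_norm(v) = 1.12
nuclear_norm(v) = 1.26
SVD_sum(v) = [[-0.11, -0.52, -0.02], [-0.07, -0.34, -0.01], [-0.02, -0.1, -0.0], [0.01, 0.04, 0.0]] + [[-0.14, 0.03, -0.0], [0.32, -0.07, 0.01], [-0.21, 0.04, -0.0], [0.38, -0.08, 0.01]] + [[-0.0, -0.0, 0.02],[0.00, 0.0, -0.02],[0.00, 0.0, -0.01],[-0.0, -0.0, 0.02]]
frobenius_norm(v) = 0.86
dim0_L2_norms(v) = [0.57, 0.64, 0.05]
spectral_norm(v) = 0.65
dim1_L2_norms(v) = [0.55, 0.48, 0.24, 0.39]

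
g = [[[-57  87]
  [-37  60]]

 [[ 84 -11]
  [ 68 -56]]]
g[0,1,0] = -37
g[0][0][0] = -57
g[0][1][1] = 60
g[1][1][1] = -56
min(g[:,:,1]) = -56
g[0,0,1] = 87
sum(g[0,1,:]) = 23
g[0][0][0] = -57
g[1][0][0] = 84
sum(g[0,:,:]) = 53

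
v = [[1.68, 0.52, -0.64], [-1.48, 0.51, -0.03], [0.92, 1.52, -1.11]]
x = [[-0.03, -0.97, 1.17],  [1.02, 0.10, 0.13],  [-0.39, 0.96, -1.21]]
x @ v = [[2.46, 1.27, -1.25], [1.69, 0.78, -0.80], [-3.19, -1.55, 1.56]]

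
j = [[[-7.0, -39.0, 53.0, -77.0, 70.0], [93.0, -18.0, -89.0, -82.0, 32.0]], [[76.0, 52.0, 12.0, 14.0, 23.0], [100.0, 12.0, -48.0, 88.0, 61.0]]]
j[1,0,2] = 12.0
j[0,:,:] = [[-7.0, -39.0, 53.0, -77.0, 70.0], [93.0, -18.0, -89.0, -82.0, 32.0]]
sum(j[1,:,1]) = 64.0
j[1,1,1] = 12.0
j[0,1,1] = -18.0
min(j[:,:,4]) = 23.0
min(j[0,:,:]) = -89.0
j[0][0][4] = 70.0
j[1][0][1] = 52.0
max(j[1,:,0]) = 100.0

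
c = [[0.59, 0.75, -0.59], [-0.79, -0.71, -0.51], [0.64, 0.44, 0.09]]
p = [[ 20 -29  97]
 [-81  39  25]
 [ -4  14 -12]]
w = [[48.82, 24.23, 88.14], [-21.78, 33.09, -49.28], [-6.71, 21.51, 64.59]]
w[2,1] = 21.51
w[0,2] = 88.14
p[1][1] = 39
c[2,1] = 0.436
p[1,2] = 25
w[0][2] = 88.14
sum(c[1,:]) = -2.019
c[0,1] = 0.75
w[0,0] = 48.82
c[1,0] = -0.792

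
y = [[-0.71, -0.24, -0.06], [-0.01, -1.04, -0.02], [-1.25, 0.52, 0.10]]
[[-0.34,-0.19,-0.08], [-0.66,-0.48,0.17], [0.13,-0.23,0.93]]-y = [[0.37, 0.05, -0.02], [-0.65, 0.56, 0.19], [1.38, -0.75, 0.83]]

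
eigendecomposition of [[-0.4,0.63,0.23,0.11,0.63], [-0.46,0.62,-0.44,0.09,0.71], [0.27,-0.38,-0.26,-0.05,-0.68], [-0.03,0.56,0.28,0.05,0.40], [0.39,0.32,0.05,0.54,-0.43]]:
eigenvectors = [[0.43+0.00j,  (0.49+0j),  (-0.27-0.14j),  (-0.27+0.14j),  (-0.78+0j)], [(0.63+0j),  (0.23+0j),  0.51-0.05j,  (0.51+0.05j),  -0.13+0.00j], [-0.32+0.00j,  -0.54+0.00j,  (0.13-0.33j),  0.13+0.33j,  (0.2+0j)], [(0.41+0j),  (0.25+0j),  -0.45-0.15j,  -0.45+0.15j,  0.49+0.00j], [0.39+0.00j,  (-0.59+0j),  (-0.54+0j),  -0.54-0.00j,  -0.29+0.00j]]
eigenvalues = [(1.03+0j), (-1.06+0j), (-0.11+0.31j), (-0.11-0.31j), (-0.18+0j)]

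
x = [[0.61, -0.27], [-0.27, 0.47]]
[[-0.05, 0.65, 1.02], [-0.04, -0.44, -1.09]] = x @ [[-0.16, 0.87, 0.86], [-0.18, -0.44, -1.83]]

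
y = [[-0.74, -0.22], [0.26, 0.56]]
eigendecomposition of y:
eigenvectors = [[-0.98,0.17], [0.20,-0.98]]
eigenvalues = [-0.69, 0.51]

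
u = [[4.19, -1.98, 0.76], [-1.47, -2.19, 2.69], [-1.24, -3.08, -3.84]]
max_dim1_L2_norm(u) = 5.08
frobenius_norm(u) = 7.88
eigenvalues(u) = [(4.62+0j), (-3.23+2.98j), (-3.23-2.98j)]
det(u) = 89.11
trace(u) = -1.84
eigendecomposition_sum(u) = [[4.32-0.00j, (-1.25-0j), -0.01+0.00j], [(-1.03+0j), (0.3+0j), 0j], [(-0.26+0j), 0.07+0.00j, 0.00+0.00j]] + [[-0.06+0.14j, -0.36+0.48j, (0.38+0.42j)], [(-0.22+0.49j), (-1.24+1.68j), (1.34+1.46j)], [-0.49-0.35j, -1.58-1.76j, -1.92+1.16j]] + [[(-0.06-0.14j), -0.36-0.48j, 0.38-0.42j], [(-0.22-0.49j), -1.24-1.68j, 1.34-1.46j], [(-0.49+0.35j), -1.58+1.76j, (-1.92-1.16j)]]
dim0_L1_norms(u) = [6.9, 7.25, 7.29]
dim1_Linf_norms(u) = [4.19, 2.69, 3.84]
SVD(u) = [[-0.39, 0.92, 0.01],[-0.13, -0.07, 0.99],[0.91, 0.38, 0.15]] @ diag([5.184801359947034, 4.604827860783852, 3.7323176754451417]) @ [[-0.49, -0.34, -0.80], [0.76, -0.62, -0.20], [-0.43, -0.71, 0.56]]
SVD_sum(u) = [[0.99, 0.68, 1.61], [0.34, 0.23, 0.55], [-2.33, -1.60, -3.79]] + [[3.22, -2.63, -0.87], [-0.23, 0.19, 0.06], [1.33, -1.09, -0.36]] + [[-0.02, -0.03, 0.02], [-1.58, -2.61, 2.07], [-0.24, -0.39, 0.31]]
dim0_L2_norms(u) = [4.61, 4.27, 4.75]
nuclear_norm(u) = 13.52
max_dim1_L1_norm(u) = 8.16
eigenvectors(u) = [[0.97+0.00j, -0.04-0.18j, (-0.04+0.18j)], [-0.23+0.00j, -0.13-0.64j, -0.13+0.64j], [-0.06+0.00j, 0.74+0.00j, (0.74-0j)]]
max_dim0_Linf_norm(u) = 4.19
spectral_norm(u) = 5.18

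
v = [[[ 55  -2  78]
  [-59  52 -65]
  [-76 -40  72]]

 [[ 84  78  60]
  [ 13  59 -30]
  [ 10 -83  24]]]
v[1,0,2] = 60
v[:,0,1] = [-2, 78]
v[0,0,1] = -2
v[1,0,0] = 84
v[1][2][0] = 10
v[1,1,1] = 59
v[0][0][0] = 55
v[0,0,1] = -2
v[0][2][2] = 72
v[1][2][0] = 10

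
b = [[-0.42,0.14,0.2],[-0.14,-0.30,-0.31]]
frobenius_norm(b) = 0.66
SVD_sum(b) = [[-0.21,  0.23,  0.28],[0.15,  -0.17,  -0.2]] + [[-0.21, -0.09, -0.08], [-0.29, -0.13, -0.11]]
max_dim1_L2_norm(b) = 0.49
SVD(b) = [[-0.81, 0.58],  [0.58, 0.81]] @ diag([0.5181905067443948, 0.41614732814231464]) @ [[0.5, -0.56, -0.66], [-0.86, -0.39, -0.32]]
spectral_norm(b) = 0.52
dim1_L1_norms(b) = [0.76, 0.75]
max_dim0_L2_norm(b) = 0.44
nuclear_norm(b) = 0.93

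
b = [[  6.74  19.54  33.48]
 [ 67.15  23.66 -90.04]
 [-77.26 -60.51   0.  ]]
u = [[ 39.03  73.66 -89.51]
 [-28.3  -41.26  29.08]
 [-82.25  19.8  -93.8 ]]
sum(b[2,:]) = -137.77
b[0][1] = 19.54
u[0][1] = 73.66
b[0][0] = 6.74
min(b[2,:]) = -77.26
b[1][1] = 23.66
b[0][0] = 6.74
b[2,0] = -77.26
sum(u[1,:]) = -40.480000000000004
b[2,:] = [-77.26, -60.51, 0.0]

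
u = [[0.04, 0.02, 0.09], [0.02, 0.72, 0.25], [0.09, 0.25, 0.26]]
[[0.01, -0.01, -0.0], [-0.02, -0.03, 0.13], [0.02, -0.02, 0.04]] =u@[[0.23, 0.13, 0.13], [-0.05, -0.01, 0.21], [0.06, -0.12, -0.11]]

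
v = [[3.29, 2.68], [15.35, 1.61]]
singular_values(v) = [15.85, 2.26]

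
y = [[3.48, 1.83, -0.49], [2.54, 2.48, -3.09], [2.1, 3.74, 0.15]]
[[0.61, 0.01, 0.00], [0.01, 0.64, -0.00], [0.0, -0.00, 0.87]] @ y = [[2.15, 1.14, -0.33], [1.66, 1.61, -1.98], [1.83, 3.25, 0.13]]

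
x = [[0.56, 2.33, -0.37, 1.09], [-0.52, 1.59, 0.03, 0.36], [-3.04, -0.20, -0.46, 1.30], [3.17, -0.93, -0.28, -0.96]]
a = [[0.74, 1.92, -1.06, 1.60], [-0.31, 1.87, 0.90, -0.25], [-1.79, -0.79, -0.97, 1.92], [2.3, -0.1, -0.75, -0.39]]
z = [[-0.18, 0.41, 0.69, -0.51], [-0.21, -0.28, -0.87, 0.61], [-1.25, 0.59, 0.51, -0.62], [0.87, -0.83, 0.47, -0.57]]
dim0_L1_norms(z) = [2.51, 2.11, 2.54, 2.31]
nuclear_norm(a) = 8.91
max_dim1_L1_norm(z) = 2.97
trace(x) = 0.73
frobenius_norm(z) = 2.60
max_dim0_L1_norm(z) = 2.54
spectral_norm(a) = 3.41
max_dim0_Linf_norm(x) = 3.17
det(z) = -0.00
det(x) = 2.35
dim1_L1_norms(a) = [5.32, 3.33, 5.47, 3.54]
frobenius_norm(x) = 5.75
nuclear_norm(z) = 4.12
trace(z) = -0.52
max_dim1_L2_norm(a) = 2.91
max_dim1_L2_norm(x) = 3.45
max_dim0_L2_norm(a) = 3.02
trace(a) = 1.25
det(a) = -0.15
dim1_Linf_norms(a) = [1.92, 1.87, 1.92, 2.3]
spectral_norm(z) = 1.94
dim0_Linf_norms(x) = [3.17, 2.33, 0.46, 1.3]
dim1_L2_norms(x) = [2.66, 1.71, 3.34, 3.45]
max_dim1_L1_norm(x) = 5.34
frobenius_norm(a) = 5.18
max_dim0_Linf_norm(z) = 1.25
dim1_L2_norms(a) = [2.81, 2.11, 2.91, 2.45]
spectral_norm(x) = 4.79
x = z + a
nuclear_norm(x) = 8.94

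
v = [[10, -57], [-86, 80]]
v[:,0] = [10, -86]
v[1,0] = -86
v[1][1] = 80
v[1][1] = 80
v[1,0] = -86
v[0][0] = 10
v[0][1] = -57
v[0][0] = 10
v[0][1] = -57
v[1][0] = -86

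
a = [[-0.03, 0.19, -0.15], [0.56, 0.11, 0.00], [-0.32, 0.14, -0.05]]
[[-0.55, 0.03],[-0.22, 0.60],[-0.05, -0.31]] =a@[[-0.41, 1.05], [0.06, 0.11], [3.84, -0.3]]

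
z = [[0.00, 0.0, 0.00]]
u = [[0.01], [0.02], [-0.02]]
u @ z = [[0.0, 0.0, 0.0], [0.00, 0.00, 0.0], [0.00, 0.00, 0.00]]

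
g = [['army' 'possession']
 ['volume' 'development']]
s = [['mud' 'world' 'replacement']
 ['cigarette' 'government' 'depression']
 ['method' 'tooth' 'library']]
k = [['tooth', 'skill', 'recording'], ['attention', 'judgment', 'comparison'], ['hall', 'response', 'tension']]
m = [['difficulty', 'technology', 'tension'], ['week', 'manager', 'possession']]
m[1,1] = 'manager'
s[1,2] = 'depression'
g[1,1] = 'development'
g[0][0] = 'army'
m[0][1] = 'technology'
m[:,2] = ['tension', 'possession']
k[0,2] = 'recording'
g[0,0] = 'army'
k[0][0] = 'tooth'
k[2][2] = 'tension'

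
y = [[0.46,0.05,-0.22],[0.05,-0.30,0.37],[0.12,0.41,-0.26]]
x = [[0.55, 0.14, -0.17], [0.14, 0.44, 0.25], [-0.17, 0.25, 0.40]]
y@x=[[0.3, 0.03, -0.15], [-0.08, -0.03, 0.06], [0.17, 0.13, -0.02]]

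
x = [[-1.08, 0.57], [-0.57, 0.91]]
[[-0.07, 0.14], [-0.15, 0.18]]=x @ [[-0.04, -0.04], [-0.19, 0.17]]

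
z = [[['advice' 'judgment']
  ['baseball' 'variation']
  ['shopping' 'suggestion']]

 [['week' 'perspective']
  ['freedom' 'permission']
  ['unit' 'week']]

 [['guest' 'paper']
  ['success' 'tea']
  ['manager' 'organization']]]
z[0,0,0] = 'advice'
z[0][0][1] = 'judgment'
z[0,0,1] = 'judgment'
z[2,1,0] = 'success'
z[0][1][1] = 'variation'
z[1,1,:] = ['freedom', 'permission']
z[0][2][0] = 'shopping'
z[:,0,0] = ['advice', 'week', 'guest']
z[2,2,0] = 'manager'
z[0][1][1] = 'variation'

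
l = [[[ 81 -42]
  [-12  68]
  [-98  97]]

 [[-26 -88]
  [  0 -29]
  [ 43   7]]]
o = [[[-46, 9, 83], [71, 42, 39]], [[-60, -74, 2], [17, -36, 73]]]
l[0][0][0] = 81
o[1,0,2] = 2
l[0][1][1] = 68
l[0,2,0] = -98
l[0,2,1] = 97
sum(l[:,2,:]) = 49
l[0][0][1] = -42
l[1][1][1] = -29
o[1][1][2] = 73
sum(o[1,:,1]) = -110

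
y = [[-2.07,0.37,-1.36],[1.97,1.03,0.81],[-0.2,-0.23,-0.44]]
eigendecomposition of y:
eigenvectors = [[0.86,  -0.17,  -0.55], [-0.51,  -0.97,  0.33], [0.03,  0.15,  0.77]]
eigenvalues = [-2.34, 1.25, -0.39]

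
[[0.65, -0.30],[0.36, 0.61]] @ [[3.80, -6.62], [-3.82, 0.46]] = [[3.62, -4.44], [-0.96, -2.1]]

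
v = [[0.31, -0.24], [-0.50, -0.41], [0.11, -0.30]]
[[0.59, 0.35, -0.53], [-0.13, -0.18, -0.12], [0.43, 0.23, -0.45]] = v@[[1.11, 0.75, -0.76], [-1.03, -0.48, 1.23]]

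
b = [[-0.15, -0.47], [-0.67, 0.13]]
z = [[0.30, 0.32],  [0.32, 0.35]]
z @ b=[[-0.26, -0.10], [-0.28, -0.10]]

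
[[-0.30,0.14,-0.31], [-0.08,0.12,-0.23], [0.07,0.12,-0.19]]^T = [[-0.30, -0.08, 0.07], [0.14, 0.12, 0.12], [-0.31, -0.23, -0.19]]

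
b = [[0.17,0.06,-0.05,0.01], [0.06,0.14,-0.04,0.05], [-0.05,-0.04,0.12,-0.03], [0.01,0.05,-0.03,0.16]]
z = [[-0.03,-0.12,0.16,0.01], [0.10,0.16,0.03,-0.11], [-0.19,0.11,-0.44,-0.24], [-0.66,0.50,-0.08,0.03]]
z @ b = [[-0.02, -0.02, 0.03, -0.01], [0.02, 0.02, -0.00, -0.01], [-0.01, 0.01, -0.04, -0.02], [-0.08, 0.04, 0.0, 0.03]]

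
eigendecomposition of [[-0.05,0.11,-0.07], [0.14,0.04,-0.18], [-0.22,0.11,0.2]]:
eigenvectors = [[-0.81, 0.43, 0.55], [0.04, 0.78, 0.80], [-0.59, -0.45, 0.26]]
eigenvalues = [-0.11, 0.22, 0.08]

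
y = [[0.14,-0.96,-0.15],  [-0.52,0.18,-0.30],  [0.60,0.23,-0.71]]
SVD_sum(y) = [[0.21, -0.94, 0.02], [-0.06, 0.29, -0.01], [-0.02, 0.11, -0.0]] + [[0.05, 0.01, -0.05], [-0.09, -0.02, 0.09], [0.67, 0.13, -0.66]] + [[-0.12, -0.03, -0.12], [-0.37, -0.09, -0.38], [-0.04, -0.01, -0.04]]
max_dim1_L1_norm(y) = 1.54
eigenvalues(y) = [(0.9+0j), (-0.64+0.45j), (-0.64-0.45j)]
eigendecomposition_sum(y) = [[0.43-0.00j, (-0.55+0j), 0.06+0.00j], [-0.35+0.00j, (0.46+0j), -0.05-0.00j], [0.11-0.00j, -0.14+0.00j, (0.02+0j)]] + [[-0.14+0.16j, -0.21+0.13j, -0.11-0.20j], [(-0.08+0.15j), -0.14+0.14j, -0.12-0.14j], [(0.25+0.27j), 0.18+0.37j, (-0.36+0.15j)]] + [[(-0.14-0.16j), (-0.21-0.13j), -0.11+0.20j],  [(-0.08-0.15j), (-0.14-0.14j), -0.12+0.14j],  [(0.25-0.27j), (0.18-0.37j), -0.36-0.15j]]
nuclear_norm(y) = 2.54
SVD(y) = [[-0.95,0.07,0.30], [0.29,-0.13,0.95], [0.11,0.99,0.11]] @ diag([1.0140981365329167, 0.9605442828339671, 0.5678553074467518]) @ [[-0.22, 0.98, -0.02],[0.70, 0.14, -0.7],[-0.68, -0.17, -0.71]]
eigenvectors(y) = [[(0.76+0j),  (0.04+0.46j),  (0.04-0.46j)], [-0.63+0.00j,  0.12+0.36j,  0.12-0.36j], [0.19+0.00j,  (0.8+0j),  (0.8-0j)]]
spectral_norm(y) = 1.01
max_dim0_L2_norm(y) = 1.0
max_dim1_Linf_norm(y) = 0.96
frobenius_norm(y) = 1.51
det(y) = 0.55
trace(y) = -0.39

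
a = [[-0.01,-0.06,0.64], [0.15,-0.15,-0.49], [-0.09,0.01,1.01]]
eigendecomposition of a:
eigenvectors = [[-0.55, 0.80, 0.44], [0.28, 0.60, 0.90], [-0.79, 0.07, 0.03]]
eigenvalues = [0.94, -0.0, -0.09]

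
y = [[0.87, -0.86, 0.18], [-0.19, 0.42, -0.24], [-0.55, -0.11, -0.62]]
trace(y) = 0.67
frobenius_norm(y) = 1.58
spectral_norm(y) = 1.41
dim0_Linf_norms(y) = [0.87, 0.86, 0.62]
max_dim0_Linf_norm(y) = 0.87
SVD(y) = [[-0.86, 0.37, 0.35], [0.33, -0.11, 0.94], [0.39, 0.92, -0.03]] @ diag([1.4051389680850677, 0.6881136808033841, 0.22379464394853077]) @ [[-0.73,  0.6,  -0.34],[-0.23,  -0.68,  -0.69],[0.64,  0.43,  -0.64]]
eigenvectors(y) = [[0.01,  0.93,  -0.78], [0.22,  -0.18,  -0.38], [0.98,  -0.31,  0.49]]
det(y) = -0.22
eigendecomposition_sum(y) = [[-0.0, -0.00, -0.01], [-0.06, -0.06, -0.13], [-0.25, -0.26, -0.59]] + [[0.82,-1.31,0.29], [-0.16,0.26,-0.06], [-0.27,0.43,-0.10]] + [[0.06, 0.45, -0.10], [0.03, 0.22, -0.05], [-0.03, -0.28, 0.06]]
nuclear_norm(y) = 2.32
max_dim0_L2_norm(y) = 1.05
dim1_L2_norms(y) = [1.24, 0.52, 0.84]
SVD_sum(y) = [[0.88,-0.72,0.41], [-0.34,0.28,-0.16], [-0.40,0.32,-0.18]] + [[-0.06, -0.18, -0.18], [0.02, 0.05, 0.05], [-0.15, -0.43, -0.44]] + [[0.05, 0.03, -0.05],  [0.13, 0.09, -0.13],  [-0.0, -0.0, 0.00]]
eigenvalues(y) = [-0.65, 0.98, 0.34]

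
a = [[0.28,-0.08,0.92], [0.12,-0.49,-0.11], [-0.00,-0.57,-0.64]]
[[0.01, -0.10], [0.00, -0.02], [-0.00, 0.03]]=a @[[-0.01, 0.08], [-0.01, 0.09], [0.01, -0.12]]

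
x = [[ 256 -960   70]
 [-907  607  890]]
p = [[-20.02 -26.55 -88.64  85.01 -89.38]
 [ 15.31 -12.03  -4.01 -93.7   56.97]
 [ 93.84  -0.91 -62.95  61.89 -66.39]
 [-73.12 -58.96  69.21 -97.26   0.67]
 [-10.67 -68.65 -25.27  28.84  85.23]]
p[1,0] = 15.31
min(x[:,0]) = -907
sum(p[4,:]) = 9.480000000000004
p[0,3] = 85.01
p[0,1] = -26.55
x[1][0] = -907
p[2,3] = 61.89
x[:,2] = [70, 890]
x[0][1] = -960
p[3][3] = -97.26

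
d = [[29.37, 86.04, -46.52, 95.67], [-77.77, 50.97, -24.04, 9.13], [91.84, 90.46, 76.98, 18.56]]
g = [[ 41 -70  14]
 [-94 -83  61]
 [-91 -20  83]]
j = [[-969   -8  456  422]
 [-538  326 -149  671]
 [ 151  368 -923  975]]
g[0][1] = -70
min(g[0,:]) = -70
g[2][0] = -91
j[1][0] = -538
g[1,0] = -94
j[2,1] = 368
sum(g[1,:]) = -116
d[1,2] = -24.04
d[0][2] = -46.52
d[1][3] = 9.13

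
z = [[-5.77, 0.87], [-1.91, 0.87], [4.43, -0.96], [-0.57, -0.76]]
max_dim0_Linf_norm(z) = 5.77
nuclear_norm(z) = 8.69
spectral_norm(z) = 7.67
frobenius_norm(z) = 7.74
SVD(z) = [[-0.76, 0.21],  [-0.27, -0.49],  [0.59, 0.12],  [-0.05, 0.84]] @ diag([7.672366693724362, 1.019112023787908]) @ [[0.98,-0.18], [-0.18,-0.98]]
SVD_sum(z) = [[-5.73,1.08], [-2.0,0.38], [4.45,-0.84], [-0.41,0.08]] + [[-0.04, -0.21], [0.09, 0.49], [-0.02, -0.12], [-0.16, -0.84]]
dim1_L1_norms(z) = [6.64, 2.78, 5.39, 1.33]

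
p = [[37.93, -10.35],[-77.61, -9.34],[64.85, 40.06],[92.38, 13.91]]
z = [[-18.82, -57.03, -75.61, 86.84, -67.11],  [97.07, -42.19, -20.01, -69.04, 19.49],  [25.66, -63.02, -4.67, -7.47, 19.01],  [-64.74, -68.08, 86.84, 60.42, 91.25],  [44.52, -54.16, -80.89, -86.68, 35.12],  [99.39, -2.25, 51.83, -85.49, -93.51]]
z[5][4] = -93.51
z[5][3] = -85.49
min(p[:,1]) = -10.35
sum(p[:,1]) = 34.28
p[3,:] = [92.38, 13.91]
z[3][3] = 60.42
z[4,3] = -86.68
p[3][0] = 92.38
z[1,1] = -42.19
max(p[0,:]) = 37.93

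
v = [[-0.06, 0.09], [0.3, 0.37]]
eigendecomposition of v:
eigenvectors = [[-0.85, -0.18], [0.53, -0.98]]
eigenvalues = [-0.12, 0.43]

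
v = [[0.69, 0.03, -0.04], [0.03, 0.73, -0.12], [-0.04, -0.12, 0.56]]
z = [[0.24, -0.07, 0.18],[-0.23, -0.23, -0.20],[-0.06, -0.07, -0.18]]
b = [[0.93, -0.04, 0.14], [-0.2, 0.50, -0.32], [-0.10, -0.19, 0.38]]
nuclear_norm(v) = 1.98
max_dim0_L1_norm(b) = 1.23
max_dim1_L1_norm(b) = 1.11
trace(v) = 1.98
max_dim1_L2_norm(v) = 0.74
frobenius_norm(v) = 1.16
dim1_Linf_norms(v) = [0.69, 0.73, 0.56]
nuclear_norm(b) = 1.85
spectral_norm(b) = 1.00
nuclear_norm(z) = 0.78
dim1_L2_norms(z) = [0.31, 0.38, 0.2]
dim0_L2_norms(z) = [0.34, 0.25, 0.32]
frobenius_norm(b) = 1.21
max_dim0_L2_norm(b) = 0.96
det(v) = 0.27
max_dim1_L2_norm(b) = 0.94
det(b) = 0.13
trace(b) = 1.81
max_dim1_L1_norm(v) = 0.88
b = v + z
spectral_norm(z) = 0.48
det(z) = 0.01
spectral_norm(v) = 0.81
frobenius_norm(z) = 0.53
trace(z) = -0.17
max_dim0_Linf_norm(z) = 0.24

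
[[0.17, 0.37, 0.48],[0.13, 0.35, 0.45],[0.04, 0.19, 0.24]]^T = [[0.17,0.13,0.04], [0.37,0.35,0.19], [0.48,0.45,0.24]]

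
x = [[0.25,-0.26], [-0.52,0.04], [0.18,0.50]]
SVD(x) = [[-0.37,-0.5], [0.85,0.15], [-0.37,0.85]] @ diag([0.6047144135668427, 0.5646419024696178]) @ [[-1.0, -0.09], [-0.09, 1.00]]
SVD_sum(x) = [[0.22, 0.02], [-0.51, -0.05], [0.22, 0.02]] + [[0.03, -0.28], [-0.01, 0.09], [-0.04, 0.48]]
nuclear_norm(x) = 1.17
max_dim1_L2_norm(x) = 0.53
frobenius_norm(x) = 0.83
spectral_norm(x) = 0.60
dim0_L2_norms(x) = [0.6, 0.56]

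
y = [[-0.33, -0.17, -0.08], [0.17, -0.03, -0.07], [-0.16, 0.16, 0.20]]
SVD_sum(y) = [[-0.34, -0.07, 0.02], [0.16, 0.03, -0.01], [-0.14, -0.03, 0.01]] + [[0.01, -0.10, -0.10], [0.01, -0.06, -0.06], [-0.02, 0.19, 0.19]] + [[0.0, -0.0, 0.0], [0.00, -0.0, 0.00], [0.00, -0.0, 0.00]]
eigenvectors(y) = [[-0.8, -0.20, -0.01], [0.43, 0.70, -0.41], [-0.41, -0.69, 0.91]]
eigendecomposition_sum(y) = [[-0.33, -0.17, -0.08],  [0.18, 0.09, 0.04],  [-0.17, -0.09, -0.04]] + [[0.00, 0.01, 0.00], [-0.01, -0.02, -0.01], [0.01, 0.02, 0.01]] + [[-0.00,-0.0,-0.0], [-0.0,-0.1,-0.1], [0.0,0.23,0.23]]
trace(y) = -0.16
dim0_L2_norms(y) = [0.4, 0.24, 0.23]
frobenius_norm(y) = 0.52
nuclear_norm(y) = 0.73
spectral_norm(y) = 0.41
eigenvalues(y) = [-0.28, -0.01, 0.13]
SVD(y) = [[-0.85, -0.47, 0.25], [0.40, -0.27, 0.88], [-0.34, 0.84, 0.42]] @ diag([0.4117460358839001, 0.3171076445377318, 0.002818458732313702]) @ [[0.98, 0.19, -0.07], [-0.09, 0.7, 0.71], [0.18, -0.69, 0.70]]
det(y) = 0.00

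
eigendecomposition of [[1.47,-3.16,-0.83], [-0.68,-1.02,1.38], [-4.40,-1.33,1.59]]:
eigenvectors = [[(-0.55+0j), 0.45-0.19j, (0.45+0.19j)],[0.28+0.00j, 0.05-0.41j, (0.05+0.41j)],[0.78+0.00j, (0.77+0j), (0.77-0j)]]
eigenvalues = [(4.23+0j), (-1.09+1.82j), (-1.09-1.82j)]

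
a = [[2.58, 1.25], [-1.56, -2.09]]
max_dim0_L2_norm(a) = 3.01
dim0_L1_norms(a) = [4.14, 3.34]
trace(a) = 0.49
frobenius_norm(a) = 3.88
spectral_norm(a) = 3.77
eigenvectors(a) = [[0.94, -0.28], [-0.35, 0.96]]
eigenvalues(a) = [2.12, -1.63]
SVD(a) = [[-0.74, 0.67], [0.67, 0.74]] @ diag([3.766340132838565, 0.913937636696059]) @ [[-0.79, -0.62], [0.62, -0.79]]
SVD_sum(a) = [[2.2, 1.73], [-1.98, -1.56]] + [[0.38, -0.48], [0.42, -0.53]]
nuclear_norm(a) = 4.68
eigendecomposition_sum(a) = [[2.38, 0.71],[-0.88, -0.26]] + [[0.2, 0.54], [-0.68, -1.83]]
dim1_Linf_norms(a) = [2.58, 2.09]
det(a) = -3.44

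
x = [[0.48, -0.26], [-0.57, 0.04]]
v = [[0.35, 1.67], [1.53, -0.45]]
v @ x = [[-0.78, -0.02], [0.99, -0.42]]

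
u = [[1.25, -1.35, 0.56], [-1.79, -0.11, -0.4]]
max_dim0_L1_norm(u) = 3.04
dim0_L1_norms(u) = [3.04, 1.46, 0.96]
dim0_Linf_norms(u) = [1.79, 1.35, 0.56]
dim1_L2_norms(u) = [1.92, 1.84]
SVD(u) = [[-0.73, 0.68], [0.68, 0.73]] @ diag([2.4199195140667578, 1.1039880187026065]) @ [[-0.88, 0.38, -0.28], [-0.41, -0.91, 0.08]]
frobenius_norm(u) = 2.66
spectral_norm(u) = 2.42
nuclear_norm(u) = 3.52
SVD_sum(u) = [[1.56, -0.67, 0.5], [-1.46, 0.62, -0.47]] + [[-0.31, -0.68, 0.06], [-0.33, -0.73, 0.07]]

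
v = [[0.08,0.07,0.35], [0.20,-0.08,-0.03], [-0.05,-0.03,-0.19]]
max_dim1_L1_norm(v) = 0.5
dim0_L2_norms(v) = [0.22, 0.11, 0.4]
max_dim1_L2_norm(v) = 0.37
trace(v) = -0.19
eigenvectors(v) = [[0.51, -0.15, -0.48], [0.83, -0.96, 0.85], [-0.21, 0.24, 0.21]]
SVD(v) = [[-0.88, 0.02, 0.48], [-0.01, -1.0, 0.04], [0.48, 0.03, 0.88]] @ diag([0.41620011688808967, 0.2176167981030799, 0.004515737559224425]) @ [[-0.23, -0.18, -0.96], [-0.92, 0.37, 0.15], [0.33, 0.91, -0.25]]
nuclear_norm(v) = 0.64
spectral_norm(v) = 0.42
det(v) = 0.00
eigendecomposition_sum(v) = [[0.07,0.01,0.1],[0.11,0.02,0.16],[-0.03,-0.01,-0.04]] + [[0.01,-0.00,0.03], [0.09,-0.0,0.21], [-0.02,0.00,-0.05]] + [[-0.00, 0.06, 0.22],[0.00, -0.1, -0.4],[0.00, -0.02, -0.10]]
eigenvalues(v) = [0.05, -0.04, -0.2]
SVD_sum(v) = [[0.08, 0.07, 0.35], [0.0, 0.0, 0.0], [-0.05, -0.04, -0.19]] + [[-0.0, 0.0, 0.00], [0.2, -0.08, -0.03], [-0.01, 0.00, 0.00]] + [[0.00, 0.0, -0.00], [0.00, 0.0, -0.0], [0.00, 0.00, -0.0]]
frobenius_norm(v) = 0.47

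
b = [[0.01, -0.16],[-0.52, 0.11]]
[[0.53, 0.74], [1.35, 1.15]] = b @ [[-3.34, -3.23], [-3.5, -4.82]]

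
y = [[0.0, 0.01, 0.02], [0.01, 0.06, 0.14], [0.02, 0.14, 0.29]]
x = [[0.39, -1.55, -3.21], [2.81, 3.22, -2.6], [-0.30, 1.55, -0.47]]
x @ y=[[-0.08, -0.54, -1.14], [-0.02, -0.14, -0.25], [0.01, 0.02, 0.07]]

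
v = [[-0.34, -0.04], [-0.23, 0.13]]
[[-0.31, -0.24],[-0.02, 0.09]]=v @ [[0.76,  0.52], [1.22,  1.61]]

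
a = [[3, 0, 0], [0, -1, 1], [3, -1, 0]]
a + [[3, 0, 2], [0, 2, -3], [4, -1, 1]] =[[6, 0, 2], [0, 1, -2], [7, -2, 1]]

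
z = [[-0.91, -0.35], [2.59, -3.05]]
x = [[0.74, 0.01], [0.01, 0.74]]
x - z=[[1.65, 0.36],[-2.58, 3.79]]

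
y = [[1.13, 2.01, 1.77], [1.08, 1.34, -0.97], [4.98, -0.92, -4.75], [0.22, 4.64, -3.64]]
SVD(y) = [[0.03, -0.27, 0.93], [-0.22, -0.15, 0.22], [-0.81, 0.55, 0.15], [-0.54, -0.78, -0.26]] @ diag([7.75237461814563, 5.286999794926903, 2.7088781715636996]) @ [[-0.56, -0.26, 0.79], [0.39, -0.92, -0.02], [0.73, 0.30, 0.62]]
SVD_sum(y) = [[-0.13,  -0.06,  0.19],[0.97,  0.44,  -1.35],[3.55,  1.61,  -4.95],[2.35,  1.07,  -3.27]] + [[-0.56, 1.32, 0.02],[-0.31, 0.73, 0.01],[1.13, -2.65, -0.05],[-1.62, 3.79, 0.07]] + [[1.83, 0.75, 1.56], [0.42, 0.17, 0.36], [0.29, 0.12, 0.25], [-0.51, -0.21, -0.44]]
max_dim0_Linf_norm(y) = 4.98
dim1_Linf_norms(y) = [2.01, 1.34, 4.98, 4.64]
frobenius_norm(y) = 9.77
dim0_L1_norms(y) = [7.41, 8.91, 11.13]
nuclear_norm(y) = 15.75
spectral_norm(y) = 7.75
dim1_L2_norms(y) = [2.91, 1.98, 6.94, 5.9]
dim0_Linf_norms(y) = [4.98, 4.64, 4.75]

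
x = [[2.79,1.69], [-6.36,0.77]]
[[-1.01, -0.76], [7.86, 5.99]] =x@[[-1.09, -0.83], [1.2, 0.92]]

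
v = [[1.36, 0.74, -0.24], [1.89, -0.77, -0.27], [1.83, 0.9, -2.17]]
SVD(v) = [[-0.39, -0.05, -0.92],[-0.43, -0.87, 0.24],[-0.81, 0.49, 0.32]] @ diag([3.5228530558795272, 1.5767518319637654, 0.8147760471928437]) @ [[-0.80, -0.2, 0.56],[-0.52, 0.68, -0.52],[-0.28, -0.71, -0.65]]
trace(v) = -1.58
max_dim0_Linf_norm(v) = 2.17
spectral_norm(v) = 3.52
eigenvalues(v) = [1.72, -1.35, -1.95]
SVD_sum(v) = [[1.11, 0.27, -0.77], [1.22, 0.30, -0.85], [2.31, 0.56, -1.61]] + [[0.05, -0.06, 0.04],  [0.72, -0.93, 0.71],  [-0.40, 0.52, -0.4]] + [[0.21, 0.53, 0.49], [-0.05, -0.14, -0.12], [-0.07, -0.18, -0.17]]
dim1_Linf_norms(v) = [1.36, 1.89, 2.17]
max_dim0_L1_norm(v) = 5.08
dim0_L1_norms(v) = [5.08, 2.41, 2.68]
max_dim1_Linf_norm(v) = 2.17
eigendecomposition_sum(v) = [[1.52, 0.41, -0.12], [1.05, 0.28, -0.08], [0.96, 0.26, -0.08]] + [[-0.17, 0.29, -0.04],  [0.77, -1.3, 0.2],  [0.47, -0.79, 0.12]] + [[0.01, 0.05, -0.07], [0.07, 0.25, -0.39], [0.41, 1.43, -2.22]]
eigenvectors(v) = [[-0.73, -0.18, 0.03], [-0.5, 0.84, 0.17], [-0.46, 0.51, 0.98]]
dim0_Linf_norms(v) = [1.89, 0.9, 2.17]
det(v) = 4.53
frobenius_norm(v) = 3.94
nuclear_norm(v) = 5.91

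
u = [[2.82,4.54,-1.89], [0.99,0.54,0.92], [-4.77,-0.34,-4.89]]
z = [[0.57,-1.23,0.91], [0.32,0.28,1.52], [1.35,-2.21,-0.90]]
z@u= [[-3.95, 1.61, -6.66], [-6.07, 1.09, -7.78], [5.91, 5.24, -0.18]]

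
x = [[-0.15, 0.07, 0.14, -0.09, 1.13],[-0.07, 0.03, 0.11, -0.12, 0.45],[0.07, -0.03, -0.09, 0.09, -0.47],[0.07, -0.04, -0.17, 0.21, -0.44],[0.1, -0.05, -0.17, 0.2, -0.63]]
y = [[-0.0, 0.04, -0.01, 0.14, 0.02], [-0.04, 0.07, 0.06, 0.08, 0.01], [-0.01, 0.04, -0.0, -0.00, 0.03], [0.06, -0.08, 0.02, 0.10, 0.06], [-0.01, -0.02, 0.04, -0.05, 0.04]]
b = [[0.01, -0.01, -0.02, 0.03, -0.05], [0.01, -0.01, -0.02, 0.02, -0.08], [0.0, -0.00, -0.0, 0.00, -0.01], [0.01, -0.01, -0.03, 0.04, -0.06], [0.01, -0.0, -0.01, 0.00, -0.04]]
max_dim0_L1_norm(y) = 0.37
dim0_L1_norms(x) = [0.46, 0.22, 0.68, 0.71, 3.12]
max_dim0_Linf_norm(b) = 0.08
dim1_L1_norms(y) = [0.21, 0.26, 0.08, 0.32, 0.16]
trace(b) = 0.00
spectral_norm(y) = 0.20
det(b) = 0.00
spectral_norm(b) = 0.14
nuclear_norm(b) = 0.18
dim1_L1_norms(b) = [0.12, 0.14, 0.01, 0.15, 0.06]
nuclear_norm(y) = 0.48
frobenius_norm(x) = 1.60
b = y @ x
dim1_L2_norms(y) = [0.15, 0.13, 0.05, 0.15, 0.08]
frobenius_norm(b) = 0.14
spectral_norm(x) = 1.58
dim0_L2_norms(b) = [0.02, 0.02, 0.04, 0.05, 0.12]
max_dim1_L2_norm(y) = 0.15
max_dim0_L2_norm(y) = 0.2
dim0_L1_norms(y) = [0.12, 0.25, 0.13, 0.37, 0.16]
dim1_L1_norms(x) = [1.58, 0.78, 0.75, 0.93, 1.15]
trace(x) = -0.63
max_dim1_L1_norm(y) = 0.32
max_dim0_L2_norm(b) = 0.12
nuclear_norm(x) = 1.82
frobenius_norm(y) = 0.27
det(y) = 0.00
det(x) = 0.00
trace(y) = 0.21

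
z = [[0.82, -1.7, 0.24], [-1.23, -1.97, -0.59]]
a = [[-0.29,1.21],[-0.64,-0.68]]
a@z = [[-1.73,  -1.89,  -0.78],  [0.31,  2.43,  0.25]]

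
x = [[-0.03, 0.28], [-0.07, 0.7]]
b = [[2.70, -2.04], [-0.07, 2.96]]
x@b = [[-0.1, 0.89],[-0.24, 2.21]]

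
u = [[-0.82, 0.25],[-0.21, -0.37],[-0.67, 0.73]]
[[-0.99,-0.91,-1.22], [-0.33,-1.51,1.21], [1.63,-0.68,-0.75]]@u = [[1.82, -0.80], [-0.22, 1.36], [-0.69, 0.11]]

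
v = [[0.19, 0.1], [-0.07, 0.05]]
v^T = [[0.19, -0.07],  [0.10, 0.05]]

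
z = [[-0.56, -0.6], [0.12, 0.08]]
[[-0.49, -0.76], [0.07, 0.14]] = z @ [[0.2, 0.77], [0.63, 0.55]]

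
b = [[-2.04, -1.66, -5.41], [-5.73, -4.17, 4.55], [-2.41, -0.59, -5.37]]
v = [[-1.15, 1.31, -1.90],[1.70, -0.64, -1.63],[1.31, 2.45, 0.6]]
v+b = [[-3.19, -0.35, -7.31], [-4.03, -4.81, 2.92], [-1.10, 1.86, -4.77]]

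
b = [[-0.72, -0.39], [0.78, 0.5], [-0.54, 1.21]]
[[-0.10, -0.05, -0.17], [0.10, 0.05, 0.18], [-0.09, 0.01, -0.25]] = b@ [[0.14, 0.05, 0.28], [-0.01, 0.03, -0.08]]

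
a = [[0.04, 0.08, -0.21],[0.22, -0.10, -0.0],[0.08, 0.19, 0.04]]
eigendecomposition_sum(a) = [[(0.05+0.06j), (-0.01+0.05j), -0.08+0.03j], [(0.06+0.01j), (0.02+0.04j), (-0.04+0.06j)], [0.06-0.06j, (0.06+0j), 0.04+0.09j]] + [[0.05-0.06j, -0.01-0.05j, (-0.08-0.03j)], [(0.06-0.01j), (0.02-0.04j), (-0.04-0.06j)], [0.06+0.06j, 0.06-0.00j, 0.04-0.09j]] + [[(-0.06+0j), 0.10+0.00j, (-0.05-0j)], [0.09-0.00j, (-0.15-0j), (0.07+0j)], [(-0.05+0j), (0.07+0j), -0.03-0.00j]]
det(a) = -0.01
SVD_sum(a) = [[0.01, 0.15, -0.11], [-0.0, -0.06, 0.04], [0.01, 0.11, -0.08]] + [[0.07, -0.01, -0.02],[0.22, -0.05, -0.05],[0.02, -0.01, -0.01]] + [[-0.03, -0.06, -0.08],[0.0, 0.01, 0.01],[0.05, 0.09, 0.12]]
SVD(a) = [[0.78, -0.29, 0.56],  [-0.30, -0.95, -0.08],  [0.55, -0.11, -0.83]] @ diag([0.24271146187225373, 0.2418335349393377, 0.19289294350643743]) @ [[0.04, 0.81, -0.58], [-0.95, 0.21, 0.23], [-0.31, -0.54, -0.78]]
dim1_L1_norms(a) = [0.33, 0.32, 0.31]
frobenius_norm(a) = 0.39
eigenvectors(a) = [[(-0.06+0.6j), (-0.06-0.6j), 0.50+0.00j], [0.27+0.38j, (0.27-0.38j), -0.78+0.00j], [(0.65+0j), 0.65-0.00j, 0.38+0.00j]]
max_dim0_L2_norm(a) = 0.24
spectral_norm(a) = 0.24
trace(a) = -0.02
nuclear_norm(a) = 0.68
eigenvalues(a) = [(0.11+0.19j), (0.11-0.19j), (-0.24+0j)]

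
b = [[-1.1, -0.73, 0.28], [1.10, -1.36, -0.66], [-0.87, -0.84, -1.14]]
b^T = [[-1.1,1.1,-0.87],[-0.73,-1.36,-0.84],[0.28,-0.66,-1.14]]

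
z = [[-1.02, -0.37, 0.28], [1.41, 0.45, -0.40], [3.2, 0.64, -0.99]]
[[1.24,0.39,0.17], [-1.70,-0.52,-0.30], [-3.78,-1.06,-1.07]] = z @ [[-0.80, -0.17, -0.63], [-0.42, -0.37, 1.07], [0.96, 0.28, -0.26]]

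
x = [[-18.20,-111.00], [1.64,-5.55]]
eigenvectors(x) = [[(0.99+0j),  (0.99-0j)], [-0.06-0.11j,  (-0.06+0.11j)]]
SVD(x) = [[-1.00,-0.05], [-0.05,1.00]] @ diag([112.60290142105215, 2.5137007699437586]) @ [[0.16,  0.99], [0.99,  -0.16]]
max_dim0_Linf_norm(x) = 111.0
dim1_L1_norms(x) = [129.2, 7.19]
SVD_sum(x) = [[-18.09, -111.02], [-0.84, -5.15]] + [[-0.11, 0.02],  [2.48, -0.4]]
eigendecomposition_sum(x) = [[-9.10+2.81j,-55.50-55.30j], [(0.82+0.82j),(-2.77+9.11j)]] + [[-9.10-2.81j, (-55.5+55.3j)], [0.82-0.82j, -2.77-9.11j]]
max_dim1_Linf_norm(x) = 111.0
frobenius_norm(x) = 112.63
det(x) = 283.05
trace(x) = -23.75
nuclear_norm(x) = 115.12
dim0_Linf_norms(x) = [18.2, 111.0]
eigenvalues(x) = [(-11.88+11.92j), (-11.88-11.92j)]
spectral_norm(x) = 112.60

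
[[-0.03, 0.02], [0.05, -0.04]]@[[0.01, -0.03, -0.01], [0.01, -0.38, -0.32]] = [[-0.00, -0.01, -0.01],[0.00, 0.01, 0.01]]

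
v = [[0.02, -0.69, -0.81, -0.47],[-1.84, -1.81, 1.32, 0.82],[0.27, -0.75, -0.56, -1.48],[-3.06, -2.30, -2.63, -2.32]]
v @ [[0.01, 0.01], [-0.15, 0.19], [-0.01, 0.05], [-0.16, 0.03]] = [[0.19,-0.19], [0.11,-0.27], [0.36,-0.21], [0.71,-0.67]]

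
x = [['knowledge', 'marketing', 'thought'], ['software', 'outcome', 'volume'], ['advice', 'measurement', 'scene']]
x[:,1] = ['marketing', 'outcome', 'measurement']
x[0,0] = 'knowledge'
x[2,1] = 'measurement'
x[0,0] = 'knowledge'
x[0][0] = 'knowledge'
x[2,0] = 'advice'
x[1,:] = ['software', 'outcome', 'volume']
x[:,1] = ['marketing', 'outcome', 'measurement']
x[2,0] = 'advice'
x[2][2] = 'scene'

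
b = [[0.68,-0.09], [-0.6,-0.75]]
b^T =[[0.68, -0.6],[-0.09, -0.75]]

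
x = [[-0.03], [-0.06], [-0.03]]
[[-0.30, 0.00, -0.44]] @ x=[[0.02]]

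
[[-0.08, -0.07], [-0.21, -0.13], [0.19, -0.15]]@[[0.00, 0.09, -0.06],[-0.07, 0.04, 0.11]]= [[0.0, -0.01, -0.00],[0.01, -0.02, -0.0],[0.01, 0.01, -0.03]]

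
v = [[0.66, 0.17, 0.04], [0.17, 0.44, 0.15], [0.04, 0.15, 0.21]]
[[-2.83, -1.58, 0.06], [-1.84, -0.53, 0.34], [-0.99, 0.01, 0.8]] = v @ [[-3.65, -2.29, -0.00], [-1.87, -0.65, -0.68], [-2.67, 0.94, 4.28]]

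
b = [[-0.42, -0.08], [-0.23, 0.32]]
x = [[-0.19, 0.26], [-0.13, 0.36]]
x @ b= [[0.02,0.1], [-0.03,0.13]]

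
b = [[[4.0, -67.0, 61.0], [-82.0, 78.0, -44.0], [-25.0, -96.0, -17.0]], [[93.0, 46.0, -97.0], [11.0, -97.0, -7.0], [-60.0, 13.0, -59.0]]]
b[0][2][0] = -25.0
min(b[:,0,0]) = 4.0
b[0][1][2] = -44.0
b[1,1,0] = 11.0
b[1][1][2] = -7.0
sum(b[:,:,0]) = -59.0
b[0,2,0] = -25.0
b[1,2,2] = -59.0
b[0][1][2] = -44.0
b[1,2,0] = -60.0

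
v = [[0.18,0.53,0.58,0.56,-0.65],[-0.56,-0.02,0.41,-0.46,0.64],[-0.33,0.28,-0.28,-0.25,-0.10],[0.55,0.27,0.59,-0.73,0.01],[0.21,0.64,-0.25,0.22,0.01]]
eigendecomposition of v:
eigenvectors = [[0.65+0.00j,0.65-0.00j,(-0.01+0j),-0.52+0.00j,(0.31+0j)], [-0.06+0.44j,-0.06-0.44j,(-0.65+0j),0.22+0.00j,0.32+0.00j], [(-0.04+0.38j),-0.04-0.38j,(-0.07+0j),(-0.07+0j),(-0.44+0j)], [0.37+0.01j,(0.37-0.01j),(-0.17+0j),(0.79+0j),(-0.71+0j)], [0.25-0.18j,0.25+0.18j,(-0.73+0j),-0.21+0.00j,(-0.31+0j)]]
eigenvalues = [(0.17+0.88j), (0.17-0.88j), (0.61+0j), (-1.07+0j), (-0.72+0j)]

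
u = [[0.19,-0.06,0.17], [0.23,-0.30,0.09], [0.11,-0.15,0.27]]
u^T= [[0.19,0.23,0.11], [-0.06,-0.30,-0.15], [0.17,0.09,0.27]]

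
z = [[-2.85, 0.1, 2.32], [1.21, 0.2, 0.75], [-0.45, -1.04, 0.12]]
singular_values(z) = [3.73, 1.43, 0.95]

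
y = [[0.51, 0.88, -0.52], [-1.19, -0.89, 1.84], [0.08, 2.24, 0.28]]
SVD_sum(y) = [[0.43, 0.91, -0.53], [-0.76, -1.62, 0.94], [0.64, 1.35, -0.79]] + [[0.01, -0.02, -0.03], [-0.45, 0.73, 0.89], [-0.54, 0.88, 1.08]] + [[0.06, -0.01, 0.04],[0.02, -0.0, 0.01],[-0.02, 0.0, -0.01]]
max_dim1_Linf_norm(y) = 2.24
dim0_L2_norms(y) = [1.3, 2.57, 1.93]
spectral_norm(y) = 2.87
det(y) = -0.46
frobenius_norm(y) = 3.46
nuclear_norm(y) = 4.89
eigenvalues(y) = [-2.01, 0.13, 1.78]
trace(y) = -0.10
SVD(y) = [[-0.4, 0.02, -0.92],[0.7, -0.64, -0.32],[-0.59, -0.77, 0.24]] @ diag([2.8699631387352653, 1.9384673990129249, 0.08219321909315568]) @ [[-0.38, -0.8, 0.47],[0.36, -0.59, -0.72],[-0.85, 0.10, -0.51]]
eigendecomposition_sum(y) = [[0.39, 0.79, -0.55], [-0.71, -1.44, 1.00], [0.68, 1.38, -0.96]] + [[0.16, 0.05, -0.04], [-0.01, -0.00, 0.00], [0.09, 0.03, -0.02]] + [[-0.04, 0.04, 0.07], [-0.47, 0.55, 0.84], [-0.7, 0.83, 1.26]]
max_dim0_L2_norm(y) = 2.57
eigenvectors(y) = [[-0.37, 0.85, 0.04], [0.67, -0.07, 0.55], [-0.64, 0.52, 0.83]]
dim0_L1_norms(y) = [1.78, 4.01, 2.64]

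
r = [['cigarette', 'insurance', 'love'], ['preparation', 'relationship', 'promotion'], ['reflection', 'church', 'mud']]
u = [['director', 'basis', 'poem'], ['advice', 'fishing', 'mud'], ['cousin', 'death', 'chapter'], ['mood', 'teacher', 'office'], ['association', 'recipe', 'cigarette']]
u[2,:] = ['cousin', 'death', 'chapter']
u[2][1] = 'death'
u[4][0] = 'association'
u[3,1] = 'teacher'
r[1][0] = 'preparation'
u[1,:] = ['advice', 'fishing', 'mud']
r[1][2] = 'promotion'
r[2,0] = 'reflection'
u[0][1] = 'basis'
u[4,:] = ['association', 'recipe', 'cigarette']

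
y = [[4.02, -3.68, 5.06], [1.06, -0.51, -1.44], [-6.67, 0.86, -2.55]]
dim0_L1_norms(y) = [11.75, 5.05, 9.05]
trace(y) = 0.96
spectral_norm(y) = 9.82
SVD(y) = [[-0.72, 0.65, 0.25],[-0.02, -0.38, 0.92],[0.69, 0.66, 0.29]] @ diag([9.822071900600669, 3.4739737220775586, 1.3975371758008328]) @ [[-0.77, 0.33, -0.55], [-0.64, -0.46, 0.61], [0.05, -0.82, -0.57]]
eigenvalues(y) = [(1.23+5.49j), (1.23-5.49j), (-1.51+0j)]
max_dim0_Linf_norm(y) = 6.67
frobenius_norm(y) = 10.51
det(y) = -47.69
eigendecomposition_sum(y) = [[(2.01+2.41j), (-1.83+0.37j), (2.53-0.59j)], [0.74-0.99j, (0.31+0.67j), -0.45-0.92j], [-3.18+0.14j, (0.83-1.7j), (-1.09+2.4j)]] + [[2.01-2.41j, (-1.83-0.37j), (2.53+0.59j)], [(0.74+0.99j), (0.31-0.67j), -0.45+0.92j], [(-3.18-0.14j), (0.83+1.7j), (-1.09-2.4j)]] + [[-0.01-0.00j, -0.02+0.00j, -0.01-0.00j], [-0.43-0.00j, -1.12+0.00j, -0.53-0.00j], [-0.30-0.00j, -0.79+0.00j, -0.38-0.00j]]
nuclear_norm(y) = 14.69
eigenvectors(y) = [[(0.41+0.54j),(0.41-0.54j),(0.02+0j)], [(0.17-0.21j),0.17+0.21j,0.82+0.00j], [(-0.69+0j),-0.69-0.00j,(0.58+0j)]]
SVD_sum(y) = [[5.44, -2.35, 3.88], [0.15, -0.06, 0.11], [-5.22, 2.26, -3.73]] + [[-1.43, -1.04, 1.38], [0.85, 0.61, -0.81], [-1.47, -1.07, 1.41]] + [[0.02, -0.29, -0.2], [0.07, -1.06, -0.73], [0.02, -0.33, -0.23]]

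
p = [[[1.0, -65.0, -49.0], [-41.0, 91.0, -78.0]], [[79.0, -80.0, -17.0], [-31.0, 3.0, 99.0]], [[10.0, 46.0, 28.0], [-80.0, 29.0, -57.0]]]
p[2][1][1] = 29.0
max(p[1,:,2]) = 99.0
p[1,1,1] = 3.0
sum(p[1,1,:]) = 71.0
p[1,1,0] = -31.0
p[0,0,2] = -49.0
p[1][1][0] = -31.0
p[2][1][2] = -57.0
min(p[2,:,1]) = 29.0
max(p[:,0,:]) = 79.0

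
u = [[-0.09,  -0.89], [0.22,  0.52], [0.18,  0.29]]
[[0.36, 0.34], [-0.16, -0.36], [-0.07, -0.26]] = u@[[0.32, -0.96], [-0.44, -0.29]]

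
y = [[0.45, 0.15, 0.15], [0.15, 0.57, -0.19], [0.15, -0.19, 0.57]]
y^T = [[0.45, 0.15, 0.15], [0.15, 0.57, -0.19], [0.15, -0.19, 0.57]]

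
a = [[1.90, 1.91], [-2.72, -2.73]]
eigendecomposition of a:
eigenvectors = [[0.71, -0.57],[-0.71, 0.82]]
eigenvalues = [-0.01, -0.82]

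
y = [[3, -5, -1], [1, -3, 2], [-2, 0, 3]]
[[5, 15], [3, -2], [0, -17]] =y @ [[0, 4], [-1, 0], [0, -3]]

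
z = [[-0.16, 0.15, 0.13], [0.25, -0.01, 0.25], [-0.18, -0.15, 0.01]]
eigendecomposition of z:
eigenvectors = [[-0.71+0.00j, 0.35-0.00j, 0.35+0.00j], [(0.7+0j), 0.66+0.00j, (0.66-0j)], [-0.08+0.00j, (-0.15+0.64j), (-0.15-0.64j)]]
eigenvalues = [(-0.29+0j), (0.07+0.24j), (0.07-0.24j)]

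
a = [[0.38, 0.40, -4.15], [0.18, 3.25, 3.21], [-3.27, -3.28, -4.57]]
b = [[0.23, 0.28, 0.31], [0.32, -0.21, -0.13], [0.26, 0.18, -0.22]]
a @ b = [[-0.86,  -0.72,  0.98], [1.92,  -0.05,  -1.07], [-2.99,  -1.05,  0.42]]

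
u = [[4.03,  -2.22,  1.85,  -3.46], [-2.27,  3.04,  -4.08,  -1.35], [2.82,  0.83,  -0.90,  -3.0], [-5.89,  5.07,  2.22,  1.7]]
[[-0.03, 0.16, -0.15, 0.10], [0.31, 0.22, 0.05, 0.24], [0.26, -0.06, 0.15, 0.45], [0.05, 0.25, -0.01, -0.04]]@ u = [[-1.50, 0.94, -0.35, 0.51],[-0.52, 1.24, 0.16, -1.11],[-1.04, 1.65, 1.59, -0.5],[-0.16, 0.44, -1.01, -0.55]]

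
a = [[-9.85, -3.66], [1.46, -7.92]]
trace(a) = -17.77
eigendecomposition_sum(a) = [[-4.92-0.99j,-1.83-7.74j], [(0.73+3.09j),(-3.96+3.09j)]] + [[-4.93+0.99j,  (-1.83+7.74j)],[(0.73-3.09j),  -3.96-3.09j]]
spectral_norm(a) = 10.71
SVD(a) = [[-0.96,-0.28], [-0.28,0.96]] @ diag([10.709741838833862, 7.783156798210576]) @ [[0.84, 0.54], [0.54, -0.84]]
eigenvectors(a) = [[(0.85+0j), (0.85-0j)], [-0.22-0.49j, -0.22+0.49j]]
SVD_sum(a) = [[-8.68, -5.51], [-2.54, -1.61]] + [[-1.17, 1.85], [4.0, -6.31]]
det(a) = 83.36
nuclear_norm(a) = 18.49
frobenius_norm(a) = 13.24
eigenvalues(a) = [(-8.88+2.1j), (-8.88-2.1j)]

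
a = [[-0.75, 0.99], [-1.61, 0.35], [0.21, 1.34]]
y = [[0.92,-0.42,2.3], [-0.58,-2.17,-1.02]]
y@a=[[0.47, 3.85], [3.71, -2.70]]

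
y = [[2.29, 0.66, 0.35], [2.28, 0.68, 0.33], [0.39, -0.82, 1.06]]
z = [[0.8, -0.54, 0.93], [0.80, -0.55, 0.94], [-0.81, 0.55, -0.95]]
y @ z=[[2.08, -1.41, 2.42], [2.1, -1.42, 2.45], [-1.2, 0.82, -1.42]]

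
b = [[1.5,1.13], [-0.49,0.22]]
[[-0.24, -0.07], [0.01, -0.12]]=b @ [[-0.08, 0.14], [-0.11, -0.25]]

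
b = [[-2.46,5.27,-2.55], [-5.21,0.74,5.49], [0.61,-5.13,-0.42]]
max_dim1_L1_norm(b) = 11.44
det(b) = -129.40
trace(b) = -2.14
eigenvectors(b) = [[-0.77+0.00j, (0.01-0.52j), 0.01+0.52j], [-0.30+0.00j, (0.71+0j), 0.71-0.00j], [(-0.57+0j), (-0.07+0.48j), (-0.07-0.48j)]]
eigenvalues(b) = [(-2.29+0j), (0.08+7.51j), (0.08-7.51j)]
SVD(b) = [[-0.58,-0.55,-0.60],[-0.62,0.77,-0.11],[0.53,0.31,-0.79]] @ diag([8.256304077078651, 7.221271604915209, 2.170456033846292]) @ [[0.6, -0.75, -0.26], [-0.34, -0.54, 0.76], [0.72, 0.37, 0.59]]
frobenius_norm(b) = 11.18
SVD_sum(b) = [[-2.89, 3.59, 1.26], [-3.12, 3.87, 1.35], [2.62, -3.26, -1.14]] + [[1.37, 2.16, -3.04],[-1.93, -3.04, 4.27],[-0.78, -1.23, 1.73]] + [[-0.94, -0.49, -0.77], [-0.17, -0.09, -0.14], [-1.23, -0.64, -1.01]]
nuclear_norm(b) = 17.65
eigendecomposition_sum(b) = [[(-1.25+0j), (-0.12+0j), -1.36+0.00j], [(-0.48+0j), -0.05+0.00j, -0.52+0.00j], [-0.92+0.00j, (-0.09+0j), -1.00+0.00j]] + [[(-0.6+1.71j), (2.69-0.22j), (-0.6-2.21j)], [-2.36-0.77j, (0.39+3.68j), 3.01-0.89j], [(0.76-1.51j), -2.52-0.12j, (0.29+2.12j)]] + [[-0.60-1.71j, 2.69+0.22j, (-0.6+2.21j)], [-2.36+0.77j, (0.39-3.68j), (3.01+0.89j)], [0.76+1.51j, (-2.52+0.12j), (0.29-2.12j)]]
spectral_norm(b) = 8.26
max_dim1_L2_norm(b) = 7.6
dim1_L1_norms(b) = [10.28, 11.44, 6.16]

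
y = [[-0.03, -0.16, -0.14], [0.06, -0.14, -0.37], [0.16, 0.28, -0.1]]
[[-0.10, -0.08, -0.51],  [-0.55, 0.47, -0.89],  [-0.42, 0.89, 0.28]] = y @ [[-3.49, 0.74, 0.94], [0.72, 2.08, 1.20], [0.66, -1.93, 2.10]]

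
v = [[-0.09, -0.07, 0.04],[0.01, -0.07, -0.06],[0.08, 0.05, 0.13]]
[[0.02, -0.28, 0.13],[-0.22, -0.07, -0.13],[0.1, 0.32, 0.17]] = v @[[-1.51, 2.60, -0.82],[2.12, 0.99, 0.17],[0.9, 0.46, 1.75]]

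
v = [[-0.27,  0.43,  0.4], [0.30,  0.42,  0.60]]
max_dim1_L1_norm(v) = 1.32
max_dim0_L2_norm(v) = 0.72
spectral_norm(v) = 0.94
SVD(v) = [[-0.59, -0.80], [-0.8, 0.59]] @ diag([0.9366727032129577, 0.4084657232323544]) @ [[-0.09, -0.63, -0.77], [0.97, -0.24, 0.09]]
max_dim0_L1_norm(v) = 1.0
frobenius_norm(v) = 1.02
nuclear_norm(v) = 1.35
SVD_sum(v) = [[0.05, 0.35, 0.43], [0.06, 0.48, 0.58]] + [[-0.32,0.08,-0.03], [0.24,-0.06,0.02]]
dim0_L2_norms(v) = [0.4, 0.6, 0.72]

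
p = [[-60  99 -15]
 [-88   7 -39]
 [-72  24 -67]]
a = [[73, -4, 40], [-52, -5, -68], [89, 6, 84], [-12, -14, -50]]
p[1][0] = -88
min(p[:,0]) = -88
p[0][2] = -15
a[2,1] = 6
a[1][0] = -52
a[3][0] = -12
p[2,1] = 24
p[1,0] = -88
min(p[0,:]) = -60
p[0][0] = -60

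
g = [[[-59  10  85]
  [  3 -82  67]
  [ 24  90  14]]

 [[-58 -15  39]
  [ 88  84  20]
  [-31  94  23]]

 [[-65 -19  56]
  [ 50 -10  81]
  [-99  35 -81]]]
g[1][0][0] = -58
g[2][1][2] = 81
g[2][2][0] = -99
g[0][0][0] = -59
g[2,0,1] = -19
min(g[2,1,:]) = -10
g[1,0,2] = 39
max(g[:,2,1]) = 94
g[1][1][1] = 84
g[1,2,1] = 94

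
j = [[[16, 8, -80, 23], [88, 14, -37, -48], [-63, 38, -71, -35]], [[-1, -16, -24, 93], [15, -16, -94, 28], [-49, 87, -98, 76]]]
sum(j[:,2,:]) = -115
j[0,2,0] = -63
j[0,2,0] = -63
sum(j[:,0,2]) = -104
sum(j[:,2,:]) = -115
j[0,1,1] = 14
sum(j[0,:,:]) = -147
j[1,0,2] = -24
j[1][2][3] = 76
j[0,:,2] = [-80, -37, -71]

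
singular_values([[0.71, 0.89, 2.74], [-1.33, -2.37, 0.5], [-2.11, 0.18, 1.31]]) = [3.18, 3.16, 1.59]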